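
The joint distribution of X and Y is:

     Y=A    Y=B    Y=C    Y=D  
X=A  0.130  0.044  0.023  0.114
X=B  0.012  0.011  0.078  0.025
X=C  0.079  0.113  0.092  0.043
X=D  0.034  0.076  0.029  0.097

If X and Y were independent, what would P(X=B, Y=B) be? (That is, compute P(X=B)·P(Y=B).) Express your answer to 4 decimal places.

0.0307

P(X=B) = 0.012 + 0.011 + 0.078 + 0.025 = 0.126.
P(Y=B) = 0.044 + 0.011 + 0.113 + 0.076 = 0.244.
Product: 0.126 × 0.244 = 0.0307.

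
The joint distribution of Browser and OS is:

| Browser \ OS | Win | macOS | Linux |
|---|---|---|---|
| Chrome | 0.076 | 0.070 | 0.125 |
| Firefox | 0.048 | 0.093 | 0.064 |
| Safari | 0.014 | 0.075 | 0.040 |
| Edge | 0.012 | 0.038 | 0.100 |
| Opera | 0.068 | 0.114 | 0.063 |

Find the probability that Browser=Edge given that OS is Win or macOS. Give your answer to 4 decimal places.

0.0822

P(OS=Win) = 0.076 + 0.048 + 0.014 + 0.012 + 0.068 = 0.218.
P(OS=macOS) = 0.070 + 0.093 + 0.075 + 0.038 + 0.114 = 0.390.
P(OS ∈ {Win, macOS}) = 0.218 + 0.390 = 0.608; P(Browser=Edge, OS ∈ {Win, macOS}) = 0.012 + 0.038 = 0.050.
P(Browser=Edge | OS ∈ {Win, macOS}) = 0.050/0.608 = 0.0822.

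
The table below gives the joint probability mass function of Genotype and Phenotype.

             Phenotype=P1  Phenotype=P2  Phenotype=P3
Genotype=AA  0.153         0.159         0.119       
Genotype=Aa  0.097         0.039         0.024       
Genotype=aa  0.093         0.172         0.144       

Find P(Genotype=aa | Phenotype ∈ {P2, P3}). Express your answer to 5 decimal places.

P(Phenotype=P2) = 0.159 + 0.039 + 0.172 = 0.370.
P(Phenotype=P3) = 0.119 + 0.024 + 0.144 = 0.287.
P(Phenotype ∈ {P2, P3}) = 0.370 + 0.287 = 0.657; P(Genotype=aa, Phenotype ∈ {P2, P3}) = 0.172 + 0.144 = 0.316.
P(Genotype=aa | Phenotype ∈ {P2, P3}) = 0.316/0.657 = 0.48097.

0.48097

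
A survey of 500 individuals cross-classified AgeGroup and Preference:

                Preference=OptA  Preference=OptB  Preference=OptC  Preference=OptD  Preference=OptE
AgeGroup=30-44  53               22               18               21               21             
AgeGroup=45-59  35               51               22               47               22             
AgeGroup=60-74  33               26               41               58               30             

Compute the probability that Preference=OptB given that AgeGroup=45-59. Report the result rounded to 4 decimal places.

Total with AgeGroup=45-59: 35 + 51 + 22 + 47 + 22 = 177.
P(Preference=OptB | AgeGroup=45-59) = 51/177 = 0.2881.

0.2881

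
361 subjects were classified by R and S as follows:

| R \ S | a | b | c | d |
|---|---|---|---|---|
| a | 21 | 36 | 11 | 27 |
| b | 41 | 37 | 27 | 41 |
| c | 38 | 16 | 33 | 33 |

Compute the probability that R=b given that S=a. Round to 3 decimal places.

Total with S=a: 21 + 41 + 38 = 100.
P(R=b | S=a) = 41/100 = 0.410.

0.410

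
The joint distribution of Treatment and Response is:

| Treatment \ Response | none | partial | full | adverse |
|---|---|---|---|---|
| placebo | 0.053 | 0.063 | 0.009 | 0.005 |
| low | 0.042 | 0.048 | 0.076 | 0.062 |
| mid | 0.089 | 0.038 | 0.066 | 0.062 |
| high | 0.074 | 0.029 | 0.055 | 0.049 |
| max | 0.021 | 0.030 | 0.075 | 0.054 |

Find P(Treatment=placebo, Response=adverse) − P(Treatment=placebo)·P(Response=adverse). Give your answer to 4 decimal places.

P(Treatment=placebo) = 0.053 + 0.063 + 0.009 + 0.005 = 0.130.
P(Response=adverse) = 0.005 + 0.062 + 0.062 + 0.049 + 0.054 = 0.232.
P(Treatment=placebo, Response=adverse) − P(Treatment=placebo)P(Response=adverse) = 0.005 − 0.130×0.232 = -0.0252.

-0.0252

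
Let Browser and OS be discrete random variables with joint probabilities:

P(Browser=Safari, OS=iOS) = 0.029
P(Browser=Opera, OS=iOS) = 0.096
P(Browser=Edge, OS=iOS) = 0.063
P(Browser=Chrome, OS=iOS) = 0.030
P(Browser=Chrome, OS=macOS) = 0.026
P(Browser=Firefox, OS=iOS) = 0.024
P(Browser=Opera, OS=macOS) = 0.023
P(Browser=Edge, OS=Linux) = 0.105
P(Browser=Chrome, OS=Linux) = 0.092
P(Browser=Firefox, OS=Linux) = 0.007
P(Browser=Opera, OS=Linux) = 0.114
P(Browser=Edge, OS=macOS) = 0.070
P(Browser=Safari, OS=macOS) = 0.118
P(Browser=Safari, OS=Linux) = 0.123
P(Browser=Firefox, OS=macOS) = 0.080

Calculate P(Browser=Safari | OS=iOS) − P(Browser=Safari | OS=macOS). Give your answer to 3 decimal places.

P(OS=iOS) = 0.030 + 0.024 + 0.029 + 0.063 + 0.096 = 0.242; P(Browser=Safari | OS=iOS) = 0.029/0.242 = 0.1198.
P(OS=macOS) = 0.026 + 0.080 + 0.118 + 0.070 + 0.023 = 0.317; P(Browser=Safari | OS=macOS) = 0.118/0.317 = 0.3722.
Difference = -0.252.

-0.252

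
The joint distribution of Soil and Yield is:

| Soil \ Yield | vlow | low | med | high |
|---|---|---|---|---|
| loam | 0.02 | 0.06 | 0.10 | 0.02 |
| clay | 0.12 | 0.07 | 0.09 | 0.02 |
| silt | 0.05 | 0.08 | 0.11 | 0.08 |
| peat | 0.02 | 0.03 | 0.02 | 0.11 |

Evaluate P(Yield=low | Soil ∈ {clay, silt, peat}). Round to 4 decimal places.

P(Soil=clay) = 0.12 + 0.07 + 0.09 + 0.02 = 0.30.
P(Soil=silt) = 0.05 + 0.08 + 0.11 + 0.08 = 0.32.
P(Soil=peat) = 0.02 + 0.03 + 0.02 + 0.11 = 0.18.
P(Soil ∈ {clay, silt, peat}) = 0.30 + 0.32 + 0.18 = 0.80; P(Yield=low, Soil ∈ {clay, silt, peat}) = 0.07 + 0.08 + 0.03 = 0.18.
P(Yield=low | Soil ∈ {clay, silt, peat}) = 0.18/0.80 = 0.2250.

0.2250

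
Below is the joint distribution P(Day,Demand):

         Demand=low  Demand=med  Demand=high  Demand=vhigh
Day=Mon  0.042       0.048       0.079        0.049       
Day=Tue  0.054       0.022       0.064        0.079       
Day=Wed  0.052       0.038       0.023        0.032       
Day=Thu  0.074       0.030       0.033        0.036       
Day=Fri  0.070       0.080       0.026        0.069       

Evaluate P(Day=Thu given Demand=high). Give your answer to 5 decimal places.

P(Demand=high) = 0.079 + 0.064 + 0.023 + 0.033 + 0.026 = 0.225.
P(Day=Thu | Demand=high) = 0.033/0.225 = 0.14667.

0.14667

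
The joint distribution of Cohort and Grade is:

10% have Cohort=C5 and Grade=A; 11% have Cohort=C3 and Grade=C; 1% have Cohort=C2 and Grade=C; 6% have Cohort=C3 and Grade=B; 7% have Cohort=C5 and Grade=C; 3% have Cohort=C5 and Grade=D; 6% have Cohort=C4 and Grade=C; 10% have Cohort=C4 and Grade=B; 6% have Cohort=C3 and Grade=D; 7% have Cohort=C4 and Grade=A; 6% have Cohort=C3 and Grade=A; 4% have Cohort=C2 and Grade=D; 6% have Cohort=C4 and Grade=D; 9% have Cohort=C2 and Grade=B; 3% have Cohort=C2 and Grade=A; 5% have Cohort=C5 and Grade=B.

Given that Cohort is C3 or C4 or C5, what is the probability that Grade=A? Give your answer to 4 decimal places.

P(Cohort=C3) = 0.06 + 0.06 + 0.11 + 0.06 = 0.29.
P(Cohort=C4) = 0.07 + 0.10 + 0.06 + 0.06 = 0.29.
P(Cohort=C5) = 0.10 + 0.05 + 0.07 + 0.03 = 0.25.
P(Cohort ∈ {C3, C4, C5}) = 0.29 + 0.29 + 0.25 = 0.83; P(Grade=A, Cohort ∈ {C3, C4, C5}) = 0.06 + 0.07 + 0.10 = 0.23.
P(Grade=A | Cohort ∈ {C3, C4, C5}) = 0.23/0.83 = 0.2771.

0.2771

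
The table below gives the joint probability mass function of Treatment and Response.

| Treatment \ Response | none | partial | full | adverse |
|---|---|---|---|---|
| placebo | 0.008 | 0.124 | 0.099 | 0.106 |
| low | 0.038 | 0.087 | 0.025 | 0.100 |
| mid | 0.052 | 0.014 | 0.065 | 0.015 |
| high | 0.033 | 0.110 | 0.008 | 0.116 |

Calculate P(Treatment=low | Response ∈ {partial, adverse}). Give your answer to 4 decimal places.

0.2783

P(Response=partial) = 0.124 + 0.087 + 0.014 + 0.110 = 0.335.
P(Response=adverse) = 0.106 + 0.100 + 0.015 + 0.116 = 0.337.
P(Response ∈ {partial, adverse}) = 0.335 + 0.337 = 0.672; P(Treatment=low, Response ∈ {partial, adverse}) = 0.087 + 0.100 = 0.187.
P(Treatment=low | Response ∈ {partial, adverse}) = 0.187/0.672 = 0.2783.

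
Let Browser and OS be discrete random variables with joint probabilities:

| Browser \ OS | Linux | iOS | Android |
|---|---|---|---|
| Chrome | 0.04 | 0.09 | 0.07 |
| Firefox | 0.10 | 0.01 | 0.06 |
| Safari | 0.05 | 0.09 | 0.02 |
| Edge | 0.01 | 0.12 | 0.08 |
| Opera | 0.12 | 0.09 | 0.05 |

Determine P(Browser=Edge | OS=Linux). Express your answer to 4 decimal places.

P(OS=Linux) = 0.04 + 0.10 + 0.05 + 0.01 + 0.12 = 0.32.
P(Browser=Edge | OS=Linux) = 0.01/0.32 = 0.0313.

0.0313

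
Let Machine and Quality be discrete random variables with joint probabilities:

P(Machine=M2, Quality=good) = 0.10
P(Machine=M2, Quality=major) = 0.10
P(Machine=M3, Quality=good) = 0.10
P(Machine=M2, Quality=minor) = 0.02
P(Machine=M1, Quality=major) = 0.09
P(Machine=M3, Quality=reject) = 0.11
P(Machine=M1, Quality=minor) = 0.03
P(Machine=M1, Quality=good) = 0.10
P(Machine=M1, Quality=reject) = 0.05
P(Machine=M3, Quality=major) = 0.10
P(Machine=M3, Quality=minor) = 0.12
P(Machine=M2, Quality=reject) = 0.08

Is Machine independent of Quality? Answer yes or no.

P(Machine=M3) = 0.43 and P(Quality=minor) = 0.17, so their product is 0.0731, but P(Machine=M3, Quality=minor) = 0.12. Since these differ, Machine and Quality are not independent.

no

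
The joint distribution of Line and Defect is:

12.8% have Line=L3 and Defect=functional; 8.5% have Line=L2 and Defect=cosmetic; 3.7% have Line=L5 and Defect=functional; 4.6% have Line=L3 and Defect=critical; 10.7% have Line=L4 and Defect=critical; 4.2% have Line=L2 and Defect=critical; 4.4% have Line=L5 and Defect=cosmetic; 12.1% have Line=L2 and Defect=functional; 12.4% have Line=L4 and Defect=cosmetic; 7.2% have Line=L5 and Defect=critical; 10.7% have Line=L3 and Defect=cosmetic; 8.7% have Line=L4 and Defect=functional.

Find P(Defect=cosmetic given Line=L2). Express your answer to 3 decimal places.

0.343

P(Line=L2) = 0.085 + 0.121 + 0.042 = 0.248.
P(Defect=cosmetic | Line=L2) = 0.085/0.248 = 0.343.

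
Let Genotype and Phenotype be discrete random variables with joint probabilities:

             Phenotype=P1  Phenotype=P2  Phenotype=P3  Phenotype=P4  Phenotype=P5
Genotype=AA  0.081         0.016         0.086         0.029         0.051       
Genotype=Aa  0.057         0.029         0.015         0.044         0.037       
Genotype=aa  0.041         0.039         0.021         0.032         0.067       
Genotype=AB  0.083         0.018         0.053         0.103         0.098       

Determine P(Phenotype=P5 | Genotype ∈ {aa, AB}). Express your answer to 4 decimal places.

0.2973

P(Genotype=aa) = 0.041 + 0.039 + 0.021 + 0.032 + 0.067 = 0.200.
P(Genotype=AB) = 0.083 + 0.018 + 0.053 + 0.103 + 0.098 = 0.355.
P(Genotype ∈ {aa, AB}) = 0.200 + 0.355 = 0.555; P(Phenotype=P5, Genotype ∈ {aa, AB}) = 0.067 + 0.098 = 0.165.
P(Phenotype=P5 | Genotype ∈ {aa, AB}) = 0.165/0.555 = 0.2973.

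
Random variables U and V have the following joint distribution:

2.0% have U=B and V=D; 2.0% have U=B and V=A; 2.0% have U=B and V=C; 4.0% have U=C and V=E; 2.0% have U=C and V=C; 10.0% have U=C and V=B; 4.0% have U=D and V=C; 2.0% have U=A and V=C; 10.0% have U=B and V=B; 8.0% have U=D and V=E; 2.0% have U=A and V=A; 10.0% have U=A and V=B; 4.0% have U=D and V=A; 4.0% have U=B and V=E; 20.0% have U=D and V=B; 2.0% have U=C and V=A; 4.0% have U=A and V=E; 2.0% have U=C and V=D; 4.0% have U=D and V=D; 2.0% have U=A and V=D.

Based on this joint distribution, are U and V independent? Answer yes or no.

Every cell satisfies P(U,V) = P(U)·P(V). For instance P(U=B) = 0.200, P(V=E) = 0.200, and 0.200×0.200 = 0.040 matches the joint entry. So U and V are independent.

yes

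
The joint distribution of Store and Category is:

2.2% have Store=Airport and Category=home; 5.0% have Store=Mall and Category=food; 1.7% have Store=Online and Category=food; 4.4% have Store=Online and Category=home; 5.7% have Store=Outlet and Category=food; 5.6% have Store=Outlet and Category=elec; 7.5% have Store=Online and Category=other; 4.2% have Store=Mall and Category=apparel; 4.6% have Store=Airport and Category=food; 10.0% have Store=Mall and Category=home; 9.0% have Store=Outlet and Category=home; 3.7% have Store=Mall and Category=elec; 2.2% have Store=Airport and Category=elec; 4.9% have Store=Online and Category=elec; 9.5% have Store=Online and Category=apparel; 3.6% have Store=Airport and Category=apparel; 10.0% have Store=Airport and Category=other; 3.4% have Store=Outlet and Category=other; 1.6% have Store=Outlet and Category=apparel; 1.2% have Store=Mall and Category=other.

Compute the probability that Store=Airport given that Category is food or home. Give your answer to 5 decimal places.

0.15962

P(Category=food) = 0.050 + 0.046 + 0.057 + 0.017 = 0.170.
P(Category=home) = 0.100 + 0.022 + 0.090 + 0.044 = 0.256.
P(Category ∈ {food, home}) = 0.170 + 0.256 = 0.426; P(Store=Airport, Category ∈ {food, home}) = 0.046 + 0.022 = 0.068.
P(Store=Airport | Category ∈ {food, home}) = 0.068/0.426 = 0.15962.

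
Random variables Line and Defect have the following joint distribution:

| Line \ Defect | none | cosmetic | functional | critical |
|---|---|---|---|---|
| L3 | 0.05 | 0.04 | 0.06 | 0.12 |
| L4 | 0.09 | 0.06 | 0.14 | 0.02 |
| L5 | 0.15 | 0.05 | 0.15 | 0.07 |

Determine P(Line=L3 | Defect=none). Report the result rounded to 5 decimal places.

P(Defect=none) = 0.05 + 0.09 + 0.15 = 0.29.
P(Line=L3 | Defect=none) = 0.05/0.29 = 0.17241.

0.17241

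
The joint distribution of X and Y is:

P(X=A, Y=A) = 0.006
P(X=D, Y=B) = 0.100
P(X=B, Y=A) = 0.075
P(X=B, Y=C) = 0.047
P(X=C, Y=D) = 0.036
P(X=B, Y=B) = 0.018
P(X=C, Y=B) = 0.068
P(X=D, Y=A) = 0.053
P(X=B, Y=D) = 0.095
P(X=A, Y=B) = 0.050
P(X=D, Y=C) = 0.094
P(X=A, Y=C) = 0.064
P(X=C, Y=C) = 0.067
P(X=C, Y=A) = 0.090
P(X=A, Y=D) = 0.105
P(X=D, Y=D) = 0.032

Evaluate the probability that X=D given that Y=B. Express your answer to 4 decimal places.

P(Y=B) = 0.050 + 0.018 + 0.068 + 0.100 = 0.236.
P(X=D | Y=B) = 0.100/0.236 = 0.4237.

0.4237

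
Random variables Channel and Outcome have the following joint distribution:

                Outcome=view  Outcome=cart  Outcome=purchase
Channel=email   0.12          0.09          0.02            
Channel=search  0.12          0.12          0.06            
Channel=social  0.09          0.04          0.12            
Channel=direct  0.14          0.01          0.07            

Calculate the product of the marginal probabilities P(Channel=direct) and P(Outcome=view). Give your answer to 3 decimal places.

0.103

P(Channel=direct) = 0.14 + 0.01 + 0.07 = 0.22.
P(Outcome=view) = 0.12 + 0.12 + 0.09 + 0.14 = 0.47.
Product: 0.22 × 0.47 = 0.103.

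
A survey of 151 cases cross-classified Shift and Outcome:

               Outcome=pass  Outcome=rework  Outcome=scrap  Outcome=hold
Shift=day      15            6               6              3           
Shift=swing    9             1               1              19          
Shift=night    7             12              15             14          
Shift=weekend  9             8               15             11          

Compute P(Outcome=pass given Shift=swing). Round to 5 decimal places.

Total with Shift=swing: 9 + 1 + 1 + 19 = 30.
P(Outcome=pass | Shift=swing) = 9/30 = 0.30000.

0.30000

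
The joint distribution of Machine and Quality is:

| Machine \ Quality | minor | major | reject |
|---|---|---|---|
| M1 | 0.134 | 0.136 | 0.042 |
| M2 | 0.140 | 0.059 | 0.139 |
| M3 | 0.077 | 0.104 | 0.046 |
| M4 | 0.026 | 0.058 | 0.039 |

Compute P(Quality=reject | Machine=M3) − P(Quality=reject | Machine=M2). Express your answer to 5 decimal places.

P(Machine=M3) = 0.077 + 0.104 + 0.046 = 0.227; P(Quality=reject | Machine=M3) = 0.046/0.227 = 0.202643.
P(Machine=M2) = 0.140 + 0.059 + 0.139 = 0.338; P(Quality=reject | Machine=M2) = 0.139/0.338 = 0.411243.
Difference = -0.20860.

-0.20860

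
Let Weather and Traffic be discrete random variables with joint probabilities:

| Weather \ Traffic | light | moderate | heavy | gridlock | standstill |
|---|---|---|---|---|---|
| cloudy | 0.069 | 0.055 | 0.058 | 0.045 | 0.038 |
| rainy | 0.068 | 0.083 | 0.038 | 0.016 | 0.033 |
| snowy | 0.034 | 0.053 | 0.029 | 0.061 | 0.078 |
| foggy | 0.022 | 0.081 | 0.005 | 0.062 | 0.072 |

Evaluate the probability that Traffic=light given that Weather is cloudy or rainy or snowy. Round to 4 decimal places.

P(Weather=cloudy) = 0.069 + 0.055 + 0.058 + 0.045 + 0.038 = 0.265.
P(Weather=rainy) = 0.068 + 0.083 + 0.038 + 0.016 + 0.033 = 0.238.
P(Weather=snowy) = 0.034 + 0.053 + 0.029 + 0.061 + 0.078 = 0.255.
P(Weather ∈ {cloudy, rainy, snowy}) = 0.265 + 0.238 + 0.255 = 0.758; P(Traffic=light, Weather ∈ {cloudy, rainy, snowy}) = 0.069 + 0.068 + 0.034 = 0.171.
P(Traffic=light | Weather ∈ {cloudy, rainy, snowy}) = 0.171/0.758 = 0.2256.

0.2256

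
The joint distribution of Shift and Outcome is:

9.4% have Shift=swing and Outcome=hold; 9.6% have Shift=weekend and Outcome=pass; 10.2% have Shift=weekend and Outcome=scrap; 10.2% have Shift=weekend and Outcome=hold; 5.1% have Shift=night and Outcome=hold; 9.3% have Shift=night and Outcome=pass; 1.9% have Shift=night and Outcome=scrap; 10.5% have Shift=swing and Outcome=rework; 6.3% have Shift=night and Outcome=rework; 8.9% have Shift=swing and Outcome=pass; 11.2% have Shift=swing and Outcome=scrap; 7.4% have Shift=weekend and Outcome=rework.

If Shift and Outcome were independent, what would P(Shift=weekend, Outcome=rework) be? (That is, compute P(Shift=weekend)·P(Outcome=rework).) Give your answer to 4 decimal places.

P(Shift=weekend) = 0.096 + 0.074 + 0.102 + 0.102 = 0.374.
P(Outcome=rework) = 0.105 + 0.063 + 0.074 = 0.242.
Product: 0.374 × 0.242 = 0.0905.

0.0905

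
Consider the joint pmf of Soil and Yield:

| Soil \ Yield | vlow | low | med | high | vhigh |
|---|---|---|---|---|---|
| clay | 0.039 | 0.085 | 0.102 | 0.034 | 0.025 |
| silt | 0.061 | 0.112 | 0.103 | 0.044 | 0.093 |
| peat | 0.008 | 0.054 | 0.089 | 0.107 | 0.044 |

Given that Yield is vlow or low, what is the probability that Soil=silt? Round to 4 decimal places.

0.4819

P(Yield=vlow) = 0.039 + 0.061 + 0.008 = 0.108.
P(Yield=low) = 0.085 + 0.112 + 0.054 = 0.251.
P(Yield ∈ {vlow, low}) = 0.108 + 0.251 = 0.359; P(Soil=silt, Yield ∈ {vlow, low}) = 0.061 + 0.112 = 0.173.
P(Soil=silt | Yield ∈ {vlow, low}) = 0.173/0.359 = 0.4819.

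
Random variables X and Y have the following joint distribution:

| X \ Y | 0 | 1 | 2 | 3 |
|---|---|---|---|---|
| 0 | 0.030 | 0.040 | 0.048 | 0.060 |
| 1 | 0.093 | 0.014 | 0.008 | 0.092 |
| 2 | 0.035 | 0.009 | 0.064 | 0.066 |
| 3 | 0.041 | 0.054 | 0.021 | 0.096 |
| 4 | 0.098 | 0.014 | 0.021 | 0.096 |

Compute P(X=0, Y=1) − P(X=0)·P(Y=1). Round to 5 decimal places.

P(X=0) = 0.030 + 0.040 + 0.048 + 0.060 = 0.178.
P(Y=1) = 0.040 + 0.014 + 0.009 + 0.054 + 0.014 = 0.131.
P(X=0, Y=1) − P(X=0)P(Y=1) = 0.040 − 0.178×0.131 = 0.01668.

0.01668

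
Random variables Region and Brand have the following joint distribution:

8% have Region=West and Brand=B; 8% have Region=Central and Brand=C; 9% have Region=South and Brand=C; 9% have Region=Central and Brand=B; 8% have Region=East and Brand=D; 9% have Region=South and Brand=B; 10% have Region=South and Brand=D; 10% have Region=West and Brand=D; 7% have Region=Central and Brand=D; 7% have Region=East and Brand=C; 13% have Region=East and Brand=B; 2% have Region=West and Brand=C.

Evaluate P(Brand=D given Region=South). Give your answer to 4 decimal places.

0.3571

P(Region=South) = 0.09 + 0.09 + 0.10 = 0.28.
P(Brand=D | Region=South) = 0.10/0.28 = 0.3571.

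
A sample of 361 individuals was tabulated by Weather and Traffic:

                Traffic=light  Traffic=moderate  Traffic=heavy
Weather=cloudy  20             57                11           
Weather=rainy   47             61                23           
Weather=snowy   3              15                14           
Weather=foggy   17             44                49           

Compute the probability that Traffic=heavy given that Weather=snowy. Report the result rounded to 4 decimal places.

Total with Weather=snowy: 3 + 15 + 14 = 32.
P(Traffic=heavy | Weather=snowy) = 14/32 = 0.4375.

0.4375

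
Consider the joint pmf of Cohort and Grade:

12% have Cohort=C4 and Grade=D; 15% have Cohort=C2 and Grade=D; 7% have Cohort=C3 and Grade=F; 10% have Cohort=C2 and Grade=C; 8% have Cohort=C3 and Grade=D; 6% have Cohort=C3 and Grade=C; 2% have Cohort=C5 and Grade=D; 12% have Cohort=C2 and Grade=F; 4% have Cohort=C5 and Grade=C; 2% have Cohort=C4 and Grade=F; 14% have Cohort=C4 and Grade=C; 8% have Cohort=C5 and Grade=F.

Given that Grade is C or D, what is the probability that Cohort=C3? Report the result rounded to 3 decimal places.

P(Grade=C) = 0.10 + 0.06 + 0.14 + 0.04 = 0.34.
P(Grade=D) = 0.15 + 0.08 + 0.12 + 0.02 = 0.37.
P(Grade ∈ {C, D}) = 0.34 + 0.37 = 0.71; P(Cohort=C3, Grade ∈ {C, D}) = 0.06 + 0.08 = 0.14.
P(Cohort=C3 | Grade ∈ {C, D}) = 0.14/0.71 = 0.197.

0.197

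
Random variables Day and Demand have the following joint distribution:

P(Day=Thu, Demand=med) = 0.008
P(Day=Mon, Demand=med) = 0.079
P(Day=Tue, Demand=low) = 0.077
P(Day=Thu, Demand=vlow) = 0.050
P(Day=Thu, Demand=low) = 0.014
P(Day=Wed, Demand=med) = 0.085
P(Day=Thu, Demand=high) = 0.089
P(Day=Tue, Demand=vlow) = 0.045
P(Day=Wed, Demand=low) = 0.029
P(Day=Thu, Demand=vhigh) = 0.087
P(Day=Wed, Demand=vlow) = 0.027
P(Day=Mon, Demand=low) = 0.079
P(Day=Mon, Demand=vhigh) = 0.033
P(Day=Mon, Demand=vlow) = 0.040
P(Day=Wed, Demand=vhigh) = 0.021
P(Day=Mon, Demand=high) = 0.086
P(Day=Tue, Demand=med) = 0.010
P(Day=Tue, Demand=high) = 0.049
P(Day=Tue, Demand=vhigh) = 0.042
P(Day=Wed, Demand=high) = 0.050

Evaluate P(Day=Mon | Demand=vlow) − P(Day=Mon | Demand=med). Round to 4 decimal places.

P(Demand=vlow) = 0.040 + 0.045 + 0.027 + 0.050 = 0.162; P(Day=Mon | Demand=vlow) = 0.040/0.162 = 0.24691.
P(Demand=med) = 0.079 + 0.010 + 0.085 + 0.008 = 0.182; P(Day=Mon | Demand=med) = 0.079/0.182 = 0.43407.
Difference = -0.1872.

-0.1872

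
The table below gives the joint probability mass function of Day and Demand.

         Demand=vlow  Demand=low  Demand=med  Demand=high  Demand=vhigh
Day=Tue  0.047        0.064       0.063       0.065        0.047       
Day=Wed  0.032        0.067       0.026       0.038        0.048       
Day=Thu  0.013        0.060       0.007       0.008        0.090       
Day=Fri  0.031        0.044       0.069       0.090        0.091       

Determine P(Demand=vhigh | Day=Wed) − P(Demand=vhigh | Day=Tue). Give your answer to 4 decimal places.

0.0632

P(Day=Wed) = 0.032 + 0.067 + 0.026 + 0.038 + 0.048 = 0.211; P(Demand=vhigh | Day=Wed) = 0.048/0.211 = 0.22749.
P(Day=Tue) = 0.047 + 0.064 + 0.063 + 0.065 + 0.047 = 0.286; P(Demand=vhigh | Day=Tue) = 0.047/0.286 = 0.16434.
Difference = 0.0632.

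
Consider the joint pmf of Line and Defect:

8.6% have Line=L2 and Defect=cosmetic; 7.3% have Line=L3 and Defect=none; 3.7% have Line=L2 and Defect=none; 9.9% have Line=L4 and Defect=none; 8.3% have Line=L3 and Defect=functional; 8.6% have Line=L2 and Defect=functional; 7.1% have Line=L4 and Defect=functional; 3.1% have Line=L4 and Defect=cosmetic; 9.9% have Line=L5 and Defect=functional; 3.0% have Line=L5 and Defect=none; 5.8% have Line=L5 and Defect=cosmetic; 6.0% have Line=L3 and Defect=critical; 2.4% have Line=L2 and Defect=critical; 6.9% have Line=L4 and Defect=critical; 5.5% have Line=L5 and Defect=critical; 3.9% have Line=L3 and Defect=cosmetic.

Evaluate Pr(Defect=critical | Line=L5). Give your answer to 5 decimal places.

0.22727

P(Line=L5) = 0.030 + 0.058 + 0.099 + 0.055 = 0.242.
P(Defect=critical | Line=L5) = 0.055/0.242 = 0.22727.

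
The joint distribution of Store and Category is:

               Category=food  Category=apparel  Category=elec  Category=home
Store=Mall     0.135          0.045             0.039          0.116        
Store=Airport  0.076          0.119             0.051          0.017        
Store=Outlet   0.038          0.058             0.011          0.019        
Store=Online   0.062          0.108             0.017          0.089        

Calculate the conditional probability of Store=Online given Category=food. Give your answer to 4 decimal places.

P(Category=food) = 0.135 + 0.076 + 0.038 + 0.062 = 0.311.
P(Store=Online | Category=food) = 0.062/0.311 = 0.1994.

0.1994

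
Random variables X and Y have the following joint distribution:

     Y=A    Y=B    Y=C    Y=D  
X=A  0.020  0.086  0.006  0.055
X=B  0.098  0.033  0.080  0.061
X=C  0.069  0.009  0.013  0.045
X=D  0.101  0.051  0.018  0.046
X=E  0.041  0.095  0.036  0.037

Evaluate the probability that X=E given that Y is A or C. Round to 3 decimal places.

P(Y=A) = 0.020 + 0.098 + 0.069 + 0.101 + 0.041 = 0.329.
P(Y=C) = 0.006 + 0.080 + 0.013 + 0.018 + 0.036 = 0.153.
P(Y ∈ {A, C}) = 0.329 + 0.153 = 0.482; P(X=E, Y ∈ {A, C}) = 0.041 + 0.036 = 0.077.
P(X=E | Y ∈ {A, C}) = 0.077/0.482 = 0.160.

0.160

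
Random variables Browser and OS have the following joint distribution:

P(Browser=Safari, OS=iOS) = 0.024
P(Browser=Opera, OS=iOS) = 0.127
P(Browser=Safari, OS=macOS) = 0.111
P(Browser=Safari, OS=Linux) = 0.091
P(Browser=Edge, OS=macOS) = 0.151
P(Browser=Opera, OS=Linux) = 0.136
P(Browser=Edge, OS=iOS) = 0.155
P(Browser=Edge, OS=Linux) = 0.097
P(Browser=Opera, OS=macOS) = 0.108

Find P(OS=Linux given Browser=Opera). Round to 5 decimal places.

P(Browser=Opera) = 0.108 + 0.136 + 0.127 = 0.371.
P(OS=Linux | Browser=Opera) = 0.136/0.371 = 0.36658.

0.36658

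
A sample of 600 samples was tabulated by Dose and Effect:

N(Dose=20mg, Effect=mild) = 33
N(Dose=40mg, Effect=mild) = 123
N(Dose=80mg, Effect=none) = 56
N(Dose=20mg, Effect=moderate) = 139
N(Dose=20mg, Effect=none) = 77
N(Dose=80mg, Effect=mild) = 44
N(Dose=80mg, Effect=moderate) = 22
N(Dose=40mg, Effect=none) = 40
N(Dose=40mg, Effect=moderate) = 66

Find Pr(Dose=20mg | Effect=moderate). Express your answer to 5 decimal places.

0.61233

Total with Effect=moderate: 139 + 66 + 22 = 227.
P(Dose=20mg | Effect=moderate) = 139/227 = 0.61233.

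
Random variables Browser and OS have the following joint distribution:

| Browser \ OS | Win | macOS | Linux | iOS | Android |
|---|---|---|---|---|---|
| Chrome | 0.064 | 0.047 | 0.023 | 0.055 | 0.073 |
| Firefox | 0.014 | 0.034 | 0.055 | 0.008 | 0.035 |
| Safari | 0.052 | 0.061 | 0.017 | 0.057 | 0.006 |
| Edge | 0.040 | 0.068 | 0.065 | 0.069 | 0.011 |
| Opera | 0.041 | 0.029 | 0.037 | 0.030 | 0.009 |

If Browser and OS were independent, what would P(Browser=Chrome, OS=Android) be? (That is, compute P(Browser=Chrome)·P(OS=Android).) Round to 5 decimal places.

0.03511

P(Browser=Chrome) = 0.064 + 0.047 + 0.023 + 0.055 + 0.073 = 0.262.
P(OS=Android) = 0.073 + 0.035 + 0.006 + 0.011 + 0.009 = 0.134.
Product: 0.262 × 0.134 = 0.03511.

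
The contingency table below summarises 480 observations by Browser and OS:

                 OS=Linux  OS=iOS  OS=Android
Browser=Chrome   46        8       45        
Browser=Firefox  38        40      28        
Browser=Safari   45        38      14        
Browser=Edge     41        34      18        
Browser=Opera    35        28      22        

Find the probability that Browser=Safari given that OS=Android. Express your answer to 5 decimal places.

0.11024

Total with OS=Android: 45 + 28 + 14 + 18 + 22 = 127.
P(Browser=Safari | OS=Android) = 14/127 = 0.11024.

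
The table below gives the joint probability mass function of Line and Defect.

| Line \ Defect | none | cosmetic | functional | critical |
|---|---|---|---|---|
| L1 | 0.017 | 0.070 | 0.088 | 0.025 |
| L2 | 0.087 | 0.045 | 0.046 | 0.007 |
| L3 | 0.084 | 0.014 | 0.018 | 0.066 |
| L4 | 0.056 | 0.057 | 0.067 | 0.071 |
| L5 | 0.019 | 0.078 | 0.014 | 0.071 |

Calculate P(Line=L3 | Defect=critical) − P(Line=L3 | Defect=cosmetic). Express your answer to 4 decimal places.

0.2220

P(Defect=critical) = 0.025 + 0.007 + 0.066 + 0.071 + 0.071 = 0.240; P(Line=L3 | Defect=critical) = 0.066/0.240 = 0.27500.
P(Defect=cosmetic) = 0.070 + 0.045 + 0.014 + 0.057 + 0.078 = 0.264; P(Line=L3 | Defect=cosmetic) = 0.014/0.264 = 0.05303.
Difference = 0.2220.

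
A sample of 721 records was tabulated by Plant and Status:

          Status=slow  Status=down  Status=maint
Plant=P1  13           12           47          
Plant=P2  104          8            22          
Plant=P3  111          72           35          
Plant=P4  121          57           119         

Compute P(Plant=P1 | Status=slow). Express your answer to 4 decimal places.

Total with Status=slow: 13 + 104 + 111 + 121 = 349.
P(Plant=P1 | Status=slow) = 13/349 = 0.0372.

0.0372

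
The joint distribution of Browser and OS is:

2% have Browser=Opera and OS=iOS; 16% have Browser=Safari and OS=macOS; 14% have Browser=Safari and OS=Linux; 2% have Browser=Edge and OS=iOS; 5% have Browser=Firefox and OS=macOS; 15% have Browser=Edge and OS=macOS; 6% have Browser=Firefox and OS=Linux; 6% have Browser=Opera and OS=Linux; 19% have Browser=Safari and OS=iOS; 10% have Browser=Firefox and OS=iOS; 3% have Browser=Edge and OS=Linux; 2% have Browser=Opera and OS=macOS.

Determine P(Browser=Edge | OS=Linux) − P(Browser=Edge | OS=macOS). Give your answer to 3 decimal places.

-0.291

P(OS=Linux) = 0.06 + 0.14 + 0.03 + 0.06 = 0.29; P(Browser=Edge | OS=Linux) = 0.03/0.29 = 0.1034.
P(OS=macOS) = 0.05 + 0.16 + 0.15 + 0.02 = 0.38; P(Browser=Edge | OS=macOS) = 0.15/0.38 = 0.3947.
Difference = -0.291.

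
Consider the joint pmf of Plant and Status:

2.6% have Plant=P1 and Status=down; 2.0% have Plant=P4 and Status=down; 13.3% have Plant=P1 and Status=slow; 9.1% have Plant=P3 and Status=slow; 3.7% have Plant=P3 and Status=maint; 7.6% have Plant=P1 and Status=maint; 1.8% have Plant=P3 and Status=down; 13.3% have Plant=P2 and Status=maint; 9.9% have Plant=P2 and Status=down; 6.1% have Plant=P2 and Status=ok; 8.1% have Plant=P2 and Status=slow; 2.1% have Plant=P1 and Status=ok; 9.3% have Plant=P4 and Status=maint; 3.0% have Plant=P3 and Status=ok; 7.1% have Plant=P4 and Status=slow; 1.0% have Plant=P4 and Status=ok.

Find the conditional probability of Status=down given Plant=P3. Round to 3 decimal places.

0.102

P(Plant=P3) = 0.030 + 0.091 + 0.018 + 0.037 = 0.176.
P(Status=down | Plant=P3) = 0.018/0.176 = 0.102.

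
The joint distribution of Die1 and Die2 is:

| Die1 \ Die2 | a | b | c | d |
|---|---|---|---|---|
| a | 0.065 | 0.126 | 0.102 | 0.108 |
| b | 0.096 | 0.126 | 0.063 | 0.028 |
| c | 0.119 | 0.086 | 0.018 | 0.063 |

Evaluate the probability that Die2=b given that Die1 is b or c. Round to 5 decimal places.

P(Die1=b) = 0.096 + 0.126 + 0.063 + 0.028 = 0.313.
P(Die1=c) = 0.119 + 0.086 + 0.018 + 0.063 = 0.286.
P(Die1 ∈ {b, c}) = 0.313 + 0.286 = 0.599; P(Die2=b, Die1 ∈ {b, c}) = 0.126 + 0.086 = 0.212.
P(Die2=b | Die1 ∈ {b, c}) = 0.212/0.599 = 0.35392.

0.35392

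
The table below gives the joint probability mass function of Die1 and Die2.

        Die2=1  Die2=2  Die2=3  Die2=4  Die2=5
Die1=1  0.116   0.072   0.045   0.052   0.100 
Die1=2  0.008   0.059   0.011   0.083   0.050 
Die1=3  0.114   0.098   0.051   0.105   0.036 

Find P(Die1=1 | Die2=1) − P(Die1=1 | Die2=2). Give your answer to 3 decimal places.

0.173

P(Die2=1) = 0.116 + 0.008 + 0.114 = 0.238; P(Die1=1 | Die2=1) = 0.116/0.238 = 0.4874.
P(Die2=2) = 0.072 + 0.059 + 0.098 = 0.229; P(Die1=1 | Die2=2) = 0.072/0.229 = 0.3144.
Difference = 0.173.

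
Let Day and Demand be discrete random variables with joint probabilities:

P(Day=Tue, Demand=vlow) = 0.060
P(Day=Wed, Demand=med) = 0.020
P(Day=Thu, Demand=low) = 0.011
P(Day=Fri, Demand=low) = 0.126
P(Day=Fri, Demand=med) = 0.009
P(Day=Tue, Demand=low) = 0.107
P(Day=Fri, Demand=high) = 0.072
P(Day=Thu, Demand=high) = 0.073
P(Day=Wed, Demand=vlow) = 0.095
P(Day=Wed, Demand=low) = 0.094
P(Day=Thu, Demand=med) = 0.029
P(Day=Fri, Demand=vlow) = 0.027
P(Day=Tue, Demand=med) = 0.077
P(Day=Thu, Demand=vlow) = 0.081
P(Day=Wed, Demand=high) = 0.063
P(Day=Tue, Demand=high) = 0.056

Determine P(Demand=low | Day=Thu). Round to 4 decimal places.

P(Day=Thu) = 0.081 + 0.011 + 0.029 + 0.073 = 0.194.
P(Demand=low | Day=Thu) = 0.011/0.194 = 0.0567.

0.0567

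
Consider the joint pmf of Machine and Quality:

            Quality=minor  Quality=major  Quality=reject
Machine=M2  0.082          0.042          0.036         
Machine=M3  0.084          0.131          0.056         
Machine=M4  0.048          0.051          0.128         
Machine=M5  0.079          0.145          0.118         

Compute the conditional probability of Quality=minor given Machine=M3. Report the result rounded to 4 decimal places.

P(Machine=M3) = 0.084 + 0.131 + 0.056 = 0.271.
P(Quality=minor | Machine=M3) = 0.084/0.271 = 0.3100.

0.3100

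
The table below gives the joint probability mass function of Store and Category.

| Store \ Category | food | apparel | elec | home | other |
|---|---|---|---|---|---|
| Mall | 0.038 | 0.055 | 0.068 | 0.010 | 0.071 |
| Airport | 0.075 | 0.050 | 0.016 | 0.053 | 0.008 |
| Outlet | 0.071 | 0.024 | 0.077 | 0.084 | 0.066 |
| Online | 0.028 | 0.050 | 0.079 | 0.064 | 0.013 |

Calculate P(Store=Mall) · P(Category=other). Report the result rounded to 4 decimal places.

P(Store=Mall) = 0.038 + 0.055 + 0.068 + 0.010 + 0.071 = 0.242.
P(Category=other) = 0.071 + 0.008 + 0.066 + 0.013 = 0.158.
Product: 0.242 × 0.158 = 0.0382.

0.0382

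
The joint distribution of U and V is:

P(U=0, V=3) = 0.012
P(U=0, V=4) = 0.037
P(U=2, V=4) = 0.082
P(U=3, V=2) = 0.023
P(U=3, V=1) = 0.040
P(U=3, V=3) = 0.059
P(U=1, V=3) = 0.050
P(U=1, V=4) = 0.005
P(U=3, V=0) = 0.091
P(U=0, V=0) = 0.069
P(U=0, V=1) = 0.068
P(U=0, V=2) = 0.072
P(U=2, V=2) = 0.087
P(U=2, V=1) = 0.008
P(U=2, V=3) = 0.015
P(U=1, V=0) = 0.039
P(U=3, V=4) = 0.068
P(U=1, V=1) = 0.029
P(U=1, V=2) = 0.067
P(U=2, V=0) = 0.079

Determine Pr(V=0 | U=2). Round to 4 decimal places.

0.2915

P(U=2) = 0.079 + 0.008 + 0.087 + 0.015 + 0.082 = 0.271.
P(V=0 | U=2) = 0.079/0.271 = 0.2915.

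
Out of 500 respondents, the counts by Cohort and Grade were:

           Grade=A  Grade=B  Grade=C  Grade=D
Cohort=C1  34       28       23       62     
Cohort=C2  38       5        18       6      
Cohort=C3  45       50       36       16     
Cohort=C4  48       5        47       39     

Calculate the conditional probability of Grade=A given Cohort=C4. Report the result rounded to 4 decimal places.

0.3453

Total with Cohort=C4: 48 + 5 + 47 + 39 = 139.
P(Grade=A | Cohort=C4) = 48/139 = 0.3453.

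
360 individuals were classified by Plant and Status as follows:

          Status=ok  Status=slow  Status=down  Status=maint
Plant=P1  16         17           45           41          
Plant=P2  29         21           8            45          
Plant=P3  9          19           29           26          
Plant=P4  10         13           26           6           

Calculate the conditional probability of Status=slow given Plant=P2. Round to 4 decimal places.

0.2039

Total with Plant=P2: 29 + 21 + 8 + 45 = 103.
P(Status=slow | Plant=P2) = 21/103 = 0.2039.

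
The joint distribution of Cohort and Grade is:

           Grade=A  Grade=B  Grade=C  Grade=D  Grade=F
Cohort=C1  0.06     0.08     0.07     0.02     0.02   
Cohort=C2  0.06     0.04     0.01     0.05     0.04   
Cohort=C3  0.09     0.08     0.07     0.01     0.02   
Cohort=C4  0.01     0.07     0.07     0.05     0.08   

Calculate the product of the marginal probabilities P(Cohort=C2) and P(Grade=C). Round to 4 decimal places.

0.0440

P(Cohort=C2) = 0.06 + 0.04 + 0.01 + 0.05 + 0.04 = 0.20.
P(Grade=C) = 0.07 + 0.01 + 0.07 + 0.07 = 0.22.
Product: 0.20 × 0.22 = 0.0440.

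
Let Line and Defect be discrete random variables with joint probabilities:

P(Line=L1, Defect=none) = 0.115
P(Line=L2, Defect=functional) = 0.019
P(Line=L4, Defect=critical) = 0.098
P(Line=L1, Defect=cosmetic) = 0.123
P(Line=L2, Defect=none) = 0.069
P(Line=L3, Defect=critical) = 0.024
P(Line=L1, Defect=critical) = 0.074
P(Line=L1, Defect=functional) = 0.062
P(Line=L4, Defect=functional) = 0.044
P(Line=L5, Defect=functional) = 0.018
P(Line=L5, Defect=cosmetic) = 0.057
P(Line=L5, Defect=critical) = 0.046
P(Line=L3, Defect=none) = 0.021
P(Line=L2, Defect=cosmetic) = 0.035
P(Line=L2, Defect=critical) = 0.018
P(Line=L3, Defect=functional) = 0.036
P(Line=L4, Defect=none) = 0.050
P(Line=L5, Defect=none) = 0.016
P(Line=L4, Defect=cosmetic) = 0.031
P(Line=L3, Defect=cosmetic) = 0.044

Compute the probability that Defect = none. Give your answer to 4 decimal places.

0.2710

P(Defect=none) = 0.115 + 0.069 + 0.021 + 0.050 + 0.016 = 0.271.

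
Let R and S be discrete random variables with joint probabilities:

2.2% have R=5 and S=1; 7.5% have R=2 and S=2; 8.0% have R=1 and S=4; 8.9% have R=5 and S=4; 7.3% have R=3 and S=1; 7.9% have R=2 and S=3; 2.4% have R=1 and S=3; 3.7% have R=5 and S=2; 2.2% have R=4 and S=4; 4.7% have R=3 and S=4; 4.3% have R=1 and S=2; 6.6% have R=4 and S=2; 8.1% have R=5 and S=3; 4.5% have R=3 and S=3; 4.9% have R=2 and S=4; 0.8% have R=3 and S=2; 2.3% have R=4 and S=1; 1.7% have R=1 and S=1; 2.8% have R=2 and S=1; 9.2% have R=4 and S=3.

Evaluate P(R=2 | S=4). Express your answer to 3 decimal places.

P(S=4) = 0.080 + 0.049 + 0.047 + 0.022 + 0.089 = 0.287.
P(R=2 | S=4) = 0.049/0.287 = 0.171.

0.171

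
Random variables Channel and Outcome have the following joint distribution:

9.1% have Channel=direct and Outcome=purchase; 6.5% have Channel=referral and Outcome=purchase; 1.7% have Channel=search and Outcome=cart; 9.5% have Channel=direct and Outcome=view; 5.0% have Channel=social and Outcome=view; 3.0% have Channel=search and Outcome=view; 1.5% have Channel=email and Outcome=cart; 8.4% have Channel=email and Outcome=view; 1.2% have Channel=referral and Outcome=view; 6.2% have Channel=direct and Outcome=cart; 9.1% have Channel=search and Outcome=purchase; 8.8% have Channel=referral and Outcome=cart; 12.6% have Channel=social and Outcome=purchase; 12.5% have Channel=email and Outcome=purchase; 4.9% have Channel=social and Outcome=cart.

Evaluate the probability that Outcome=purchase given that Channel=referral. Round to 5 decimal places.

P(Channel=referral) = 0.012 + 0.088 + 0.065 = 0.165.
P(Outcome=purchase | Channel=referral) = 0.065/0.165 = 0.39394.

0.39394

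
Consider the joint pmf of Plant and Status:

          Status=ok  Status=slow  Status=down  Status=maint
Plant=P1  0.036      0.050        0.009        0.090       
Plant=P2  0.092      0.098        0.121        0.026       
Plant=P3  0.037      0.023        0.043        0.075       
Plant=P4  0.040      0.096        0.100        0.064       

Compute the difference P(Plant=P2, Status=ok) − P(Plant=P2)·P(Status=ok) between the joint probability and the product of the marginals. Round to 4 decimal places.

P(Plant=P2) = 0.092 + 0.098 + 0.121 + 0.026 = 0.337.
P(Status=ok) = 0.036 + 0.092 + 0.037 + 0.040 = 0.205.
P(Plant=P2, Status=ok) − P(Plant=P2)P(Status=ok) = 0.092 − 0.337×0.205 = 0.0229.

0.0229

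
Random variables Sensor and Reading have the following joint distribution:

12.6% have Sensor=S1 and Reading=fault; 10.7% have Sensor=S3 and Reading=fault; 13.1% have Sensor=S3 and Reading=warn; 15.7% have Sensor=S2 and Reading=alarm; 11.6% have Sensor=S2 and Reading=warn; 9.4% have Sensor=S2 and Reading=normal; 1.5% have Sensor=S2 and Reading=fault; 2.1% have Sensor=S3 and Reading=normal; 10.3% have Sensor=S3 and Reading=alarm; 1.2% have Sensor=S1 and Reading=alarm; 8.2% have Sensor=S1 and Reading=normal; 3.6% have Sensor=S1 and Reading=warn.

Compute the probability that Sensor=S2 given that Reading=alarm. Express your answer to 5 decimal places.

P(Reading=alarm) = 0.012 + 0.157 + 0.103 = 0.272.
P(Sensor=S2 | Reading=alarm) = 0.157/0.272 = 0.57721.

0.57721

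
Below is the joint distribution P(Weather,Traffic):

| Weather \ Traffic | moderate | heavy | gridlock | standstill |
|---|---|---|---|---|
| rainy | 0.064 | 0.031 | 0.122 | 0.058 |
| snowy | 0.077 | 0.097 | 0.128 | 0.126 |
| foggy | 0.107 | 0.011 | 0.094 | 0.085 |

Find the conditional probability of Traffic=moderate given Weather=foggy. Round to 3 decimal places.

0.360

P(Weather=foggy) = 0.107 + 0.011 + 0.094 + 0.085 = 0.297.
P(Traffic=moderate | Weather=foggy) = 0.107/0.297 = 0.360.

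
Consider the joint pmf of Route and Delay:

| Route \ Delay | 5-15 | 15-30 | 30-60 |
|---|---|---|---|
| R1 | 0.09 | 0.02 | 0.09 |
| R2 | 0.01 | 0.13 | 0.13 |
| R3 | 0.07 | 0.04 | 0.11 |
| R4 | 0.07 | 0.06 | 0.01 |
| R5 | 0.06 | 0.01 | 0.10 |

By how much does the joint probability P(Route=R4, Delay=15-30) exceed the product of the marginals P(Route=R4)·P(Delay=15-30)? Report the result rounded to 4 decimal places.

0.0236

P(Route=R4) = 0.07 + 0.06 + 0.01 = 0.14.
P(Delay=15-30) = 0.02 + 0.13 + 0.04 + 0.06 + 0.01 = 0.26.
P(Route=R4, Delay=15-30) − P(Route=R4)P(Delay=15-30) = 0.06 − 0.14×0.26 = 0.0236.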